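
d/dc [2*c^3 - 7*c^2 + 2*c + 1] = 6*c^2 - 14*c + 2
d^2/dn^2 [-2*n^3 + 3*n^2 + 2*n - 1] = 6 - 12*n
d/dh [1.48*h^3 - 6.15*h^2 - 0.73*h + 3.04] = 4.44*h^2 - 12.3*h - 0.73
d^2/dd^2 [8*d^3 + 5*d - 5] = 48*d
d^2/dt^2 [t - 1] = 0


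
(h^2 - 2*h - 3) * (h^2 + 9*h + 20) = h^4 + 7*h^3 - h^2 - 67*h - 60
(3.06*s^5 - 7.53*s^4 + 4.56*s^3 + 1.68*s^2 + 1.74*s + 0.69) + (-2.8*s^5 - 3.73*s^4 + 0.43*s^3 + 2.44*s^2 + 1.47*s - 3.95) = 0.26*s^5 - 11.26*s^4 + 4.99*s^3 + 4.12*s^2 + 3.21*s - 3.26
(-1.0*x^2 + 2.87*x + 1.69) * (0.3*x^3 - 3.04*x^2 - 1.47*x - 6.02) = -0.3*x^5 + 3.901*x^4 - 6.7478*x^3 - 3.3365*x^2 - 19.7617*x - 10.1738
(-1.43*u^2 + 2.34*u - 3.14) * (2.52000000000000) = -3.6036*u^2 + 5.8968*u - 7.9128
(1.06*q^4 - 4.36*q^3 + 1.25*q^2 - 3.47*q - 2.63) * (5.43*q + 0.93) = 5.7558*q^5 - 22.689*q^4 + 2.7327*q^3 - 17.6796*q^2 - 17.508*q - 2.4459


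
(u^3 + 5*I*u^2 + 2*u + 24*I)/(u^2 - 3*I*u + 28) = (u^2 + I*u + 6)/(u - 7*I)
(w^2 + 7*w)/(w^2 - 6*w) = (w + 7)/(w - 6)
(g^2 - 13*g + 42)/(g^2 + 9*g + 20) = (g^2 - 13*g + 42)/(g^2 + 9*g + 20)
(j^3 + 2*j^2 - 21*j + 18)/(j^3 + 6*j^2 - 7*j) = (j^2 + 3*j - 18)/(j*(j + 7))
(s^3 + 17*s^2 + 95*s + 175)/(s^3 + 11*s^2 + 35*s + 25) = (s + 7)/(s + 1)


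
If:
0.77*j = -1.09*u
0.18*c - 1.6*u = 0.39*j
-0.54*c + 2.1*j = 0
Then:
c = 0.00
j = 0.00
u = 0.00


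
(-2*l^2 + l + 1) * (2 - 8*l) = 16*l^3 - 12*l^2 - 6*l + 2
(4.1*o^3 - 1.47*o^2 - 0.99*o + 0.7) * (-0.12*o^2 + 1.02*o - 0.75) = -0.492*o^5 + 4.3584*o^4 - 4.4556*o^3 + 0.00870000000000001*o^2 + 1.4565*o - 0.525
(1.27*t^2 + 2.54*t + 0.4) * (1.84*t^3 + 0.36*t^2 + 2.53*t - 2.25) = 2.3368*t^5 + 5.1308*t^4 + 4.8635*t^3 + 3.7127*t^2 - 4.703*t - 0.9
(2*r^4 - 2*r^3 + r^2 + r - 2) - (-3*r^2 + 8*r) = 2*r^4 - 2*r^3 + 4*r^2 - 7*r - 2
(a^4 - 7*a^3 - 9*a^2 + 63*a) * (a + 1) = a^5 - 6*a^4 - 16*a^3 + 54*a^2 + 63*a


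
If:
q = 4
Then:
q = 4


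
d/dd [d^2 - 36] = 2*d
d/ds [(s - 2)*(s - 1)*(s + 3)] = 3*s^2 - 7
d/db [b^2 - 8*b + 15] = 2*b - 8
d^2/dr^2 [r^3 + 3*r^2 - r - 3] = 6*r + 6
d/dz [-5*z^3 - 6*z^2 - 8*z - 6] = -15*z^2 - 12*z - 8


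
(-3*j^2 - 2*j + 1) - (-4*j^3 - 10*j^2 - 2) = 4*j^3 + 7*j^2 - 2*j + 3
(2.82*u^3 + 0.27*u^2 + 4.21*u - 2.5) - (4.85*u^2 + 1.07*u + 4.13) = 2.82*u^3 - 4.58*u^2 + 3.14*u - 6.63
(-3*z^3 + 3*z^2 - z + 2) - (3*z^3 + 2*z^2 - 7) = -6*z^3 + z^2 - z + 9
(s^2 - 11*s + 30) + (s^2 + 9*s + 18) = 2*s^2 - 2*s + 48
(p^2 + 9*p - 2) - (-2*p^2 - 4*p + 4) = 3*p^2 + 13*p - 6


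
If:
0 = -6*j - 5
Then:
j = -5/6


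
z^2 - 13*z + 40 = (z - 8)*(z - 5)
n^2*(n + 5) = n^3 + 5*n^2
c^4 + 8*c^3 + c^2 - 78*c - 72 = (c - 3)*(c + 1)*(c + 4)*(c + 6)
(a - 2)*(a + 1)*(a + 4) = a^3 + 3*a^2 - 6*a - 8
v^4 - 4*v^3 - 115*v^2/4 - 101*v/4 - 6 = (v - 8)*(v + 1/2)^2*(v + 3)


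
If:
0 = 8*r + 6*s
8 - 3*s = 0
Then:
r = -2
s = 8/3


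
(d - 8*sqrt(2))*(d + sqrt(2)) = d^2 - 7*sqrt(2)*d - 16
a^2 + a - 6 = (a - 2)*(a + 3)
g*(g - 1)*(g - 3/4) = g^3 - 7*g^2/4 + 3*g/4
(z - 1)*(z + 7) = z^2 + 6*z - 7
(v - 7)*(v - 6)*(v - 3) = v^3 - 16*v^2 + 81*v - 126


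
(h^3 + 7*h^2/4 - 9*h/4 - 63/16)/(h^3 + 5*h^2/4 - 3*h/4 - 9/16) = (8*h^2 + 2*h - 21)/(8*h^2 - 2*h - 3)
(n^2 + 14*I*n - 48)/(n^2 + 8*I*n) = (n + 6*I)/n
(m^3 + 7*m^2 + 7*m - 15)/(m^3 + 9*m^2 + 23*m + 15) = (m - 1)/(m + 1)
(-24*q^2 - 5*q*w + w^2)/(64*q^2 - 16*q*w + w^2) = (-3*q - w)/(8*q - w)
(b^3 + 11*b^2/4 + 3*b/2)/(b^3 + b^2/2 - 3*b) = (4*b + 3)/(2*(2*b - 3))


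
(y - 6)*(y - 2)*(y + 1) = y^3 - 7*y^2 + 4*y + 12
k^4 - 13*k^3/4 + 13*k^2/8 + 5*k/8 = k*(k - 5/2)*(k - 1)*(k + 1/4)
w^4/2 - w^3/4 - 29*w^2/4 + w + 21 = (w/2 + 1)*(w - 7/2)*(w - 2)*(w + 3)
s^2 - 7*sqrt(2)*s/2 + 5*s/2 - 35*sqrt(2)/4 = (s + 5/2)*(s - 7*sqrt(2)/2)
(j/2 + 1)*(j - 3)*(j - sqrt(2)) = j^3/2 - sqrt(2)*j^2/2 - j^2/2 - 3*j + sqrt(2)*j/2 + 3*sqrt(2)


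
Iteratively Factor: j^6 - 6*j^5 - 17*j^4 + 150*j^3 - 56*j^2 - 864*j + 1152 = (j - 2)*(j^5 - 4*j^4 - 25*j^3 + 100*j^2 + 144*j - 576) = (j - 2)*(j + 3)*(j^4 - 7*j^3 - 4*j^2 + 112*j - 192) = (j - 4)*(j - 2)*(j + 3)*(j^3 - 3*j^2 - 16*j + 48) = (j - 4)*(j - 3)*(j - 2)*(j + 3)*(j^2 - 16) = (j - 4)*(j - 3)*(j - 2)*(j + 3)*(j + 4)*(j - 4)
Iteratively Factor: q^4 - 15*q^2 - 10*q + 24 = (q - 1)*(q^3 + q^2 - 14*q - 24) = (q - 4)*(q - 1)*(q^2 + 5*q + 6) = (q - 4)*(q - 1)*(q + 2)*(q + 3)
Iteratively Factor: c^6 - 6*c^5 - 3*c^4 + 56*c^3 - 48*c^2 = (c + 3)*(c^5 - 9*c^4 + 24*c^3 - 16*c^2) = (c - 1)*(c + 3)*(c^4 - 8*c^3 + 16*c^2) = (c - 4)*(c - 1)*(c + 3)*(c^3 - 4*c^2) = (c - 4)^2*(c - 1)*(c + 3)*(c^2) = c*(c - 4)^2*(c - 1)*(c + 3)*(c)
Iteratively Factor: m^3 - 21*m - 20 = (m + 1)*(m^2 - m - 20) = (m + 1)*(m + 4)*(m - 5)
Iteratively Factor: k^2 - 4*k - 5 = (k + 1)*(k - 5)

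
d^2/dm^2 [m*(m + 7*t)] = 2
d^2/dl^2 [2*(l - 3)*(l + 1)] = 4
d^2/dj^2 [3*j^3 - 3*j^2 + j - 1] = 18*j - 6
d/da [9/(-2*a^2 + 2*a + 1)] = 18*(2*a - 1)/(-2*a^2 + 2*a + 1)^2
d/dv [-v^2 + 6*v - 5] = 6 - 2*v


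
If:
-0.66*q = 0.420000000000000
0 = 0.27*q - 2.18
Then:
No Solution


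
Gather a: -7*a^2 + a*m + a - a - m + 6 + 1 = -7*a^2 + a*m - m + 7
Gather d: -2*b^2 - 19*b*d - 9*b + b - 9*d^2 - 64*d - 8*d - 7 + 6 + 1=-2*b^2 - 8*b - 9*d^2 + d*(-19*b - 72)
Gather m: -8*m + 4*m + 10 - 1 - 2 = 7 - 4*m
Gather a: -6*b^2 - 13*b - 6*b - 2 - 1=-6*b^2 - 19*b - 3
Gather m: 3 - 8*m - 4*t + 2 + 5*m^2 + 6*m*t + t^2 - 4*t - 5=5*m^2 + m*(6*t - 8) + t^2 - 8*t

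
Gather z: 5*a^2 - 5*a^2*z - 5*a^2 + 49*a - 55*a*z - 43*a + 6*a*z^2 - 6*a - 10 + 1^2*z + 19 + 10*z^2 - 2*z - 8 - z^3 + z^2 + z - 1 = -z^3 + z^2*(6*a + 11) + z*(-5*a^2 - 55*a)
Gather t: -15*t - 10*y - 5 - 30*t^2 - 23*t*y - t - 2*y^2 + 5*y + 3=-30*t^2 + t*(-23*y - 16) - 2*y^2 - 5*y - 2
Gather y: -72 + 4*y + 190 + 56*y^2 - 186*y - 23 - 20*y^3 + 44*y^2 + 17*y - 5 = -20*y^3 + 100*y^2 - 165*y + 90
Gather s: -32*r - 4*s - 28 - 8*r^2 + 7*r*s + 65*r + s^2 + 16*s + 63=-8*r^2 + 33*r + s^2 + s*(7*r + 12) + 35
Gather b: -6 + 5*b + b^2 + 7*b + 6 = b^2 + 12*b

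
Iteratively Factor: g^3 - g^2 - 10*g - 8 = (g + 1)*(g^2 - 2*g - 8) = (g - 4)*(g + 1)*(g + 2)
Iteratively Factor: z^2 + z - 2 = (z - 1)*(z + 2)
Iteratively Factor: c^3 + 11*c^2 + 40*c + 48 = (c + 3)*(c^2 + 8*c + 16) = (c + 3)*(c + 4)*(c + 4)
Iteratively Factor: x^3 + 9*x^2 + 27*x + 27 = (x + 3)*(x^2 + 6*x + 9) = (x + 3)^2*(x + 3)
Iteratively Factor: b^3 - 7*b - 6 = (b + 2)*(b^2 - 2*b - 3) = (b - 3)*(b + 2)*(b + 1)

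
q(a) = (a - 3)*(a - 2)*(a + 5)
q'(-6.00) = 89.00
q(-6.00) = -72.00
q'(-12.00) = 413.00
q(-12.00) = -1470.00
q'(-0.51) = -18.22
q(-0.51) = 39.56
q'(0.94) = -16.35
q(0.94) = 12.97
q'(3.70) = 22.07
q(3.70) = 10.35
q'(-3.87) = 25.93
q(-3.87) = 45.57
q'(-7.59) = 153.82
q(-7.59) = -263.04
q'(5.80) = 81.92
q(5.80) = 114.91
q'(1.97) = -7.36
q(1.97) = 0.22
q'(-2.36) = -2.29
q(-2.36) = 61.70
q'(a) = (a - 3)*(a - 2) + (a - 3)*(a + 5) + (a - 2)*(a + 5)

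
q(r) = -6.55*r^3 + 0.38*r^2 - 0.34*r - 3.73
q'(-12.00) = -2839.06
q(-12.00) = 11373.47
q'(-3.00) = -179.47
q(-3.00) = 177.56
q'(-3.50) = -243.71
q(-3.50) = 282.95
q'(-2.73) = -148.86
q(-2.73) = 133.30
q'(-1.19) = -29.07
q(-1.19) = 8.25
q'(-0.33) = -2.73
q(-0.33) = -3.34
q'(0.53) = -5.46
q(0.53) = -4.78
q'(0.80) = -12.31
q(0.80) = -7.11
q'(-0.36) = -3.16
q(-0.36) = -3.25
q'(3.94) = -302.38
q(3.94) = -399.79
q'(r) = -19.65*r^2 + 0.76*r - 0.34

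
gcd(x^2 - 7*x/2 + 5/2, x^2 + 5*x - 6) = x - 1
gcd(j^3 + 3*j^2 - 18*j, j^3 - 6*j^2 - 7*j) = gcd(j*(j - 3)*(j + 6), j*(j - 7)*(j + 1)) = j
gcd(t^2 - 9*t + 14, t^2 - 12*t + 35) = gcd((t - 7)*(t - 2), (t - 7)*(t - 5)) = t - 7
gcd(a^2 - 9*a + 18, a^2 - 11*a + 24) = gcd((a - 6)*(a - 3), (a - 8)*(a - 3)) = a - 3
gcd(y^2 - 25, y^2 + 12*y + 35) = y + 5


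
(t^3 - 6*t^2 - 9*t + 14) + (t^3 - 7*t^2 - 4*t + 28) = 2*t^3 - 13*t^2 - 13*t + 42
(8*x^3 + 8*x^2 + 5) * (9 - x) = -8*x^4 + 64*x^3 + 72*x^2 - 5*x + 45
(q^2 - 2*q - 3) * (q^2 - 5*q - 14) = q^4 - 7*q^3 - 7*q^2 + 43*q + 42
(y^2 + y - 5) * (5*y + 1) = 5*y^3 + 6*y^2 - 24*y - 5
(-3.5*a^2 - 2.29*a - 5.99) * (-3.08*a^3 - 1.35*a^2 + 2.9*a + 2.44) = 10.78*a^5 + 11.7782*a^4 + 11.3907*a^3 - 7.0945*a^2 - 22.9586*a - 14.6156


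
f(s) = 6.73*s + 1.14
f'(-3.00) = 6.73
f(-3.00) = -19.05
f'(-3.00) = 6.73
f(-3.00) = -19.05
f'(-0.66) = 6.73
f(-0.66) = -3.30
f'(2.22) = 6.73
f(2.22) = 16.08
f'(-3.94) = 6.73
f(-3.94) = -25.38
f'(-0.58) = 6.73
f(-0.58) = -2.76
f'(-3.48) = 6.73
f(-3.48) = -22.28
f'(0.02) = 6.73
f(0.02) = 1.27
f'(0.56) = 6.73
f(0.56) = 4.91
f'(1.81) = 6.73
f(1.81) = 13.32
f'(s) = 6.73000000000000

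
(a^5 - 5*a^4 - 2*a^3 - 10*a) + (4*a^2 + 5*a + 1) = a^5 - 5*a^4 - 2*a^3 + 4*a^2 - 5*a + 1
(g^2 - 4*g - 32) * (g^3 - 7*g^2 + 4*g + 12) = g^5 - 11*g^4 + 220*g^2 - 176*g - 384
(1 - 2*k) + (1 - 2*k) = 2 - 4*k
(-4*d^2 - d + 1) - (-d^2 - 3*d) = -3*d^2 + 2*d + 1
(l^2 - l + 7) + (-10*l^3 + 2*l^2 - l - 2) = -10*l^3 + 3*l^2 - 2*l + 5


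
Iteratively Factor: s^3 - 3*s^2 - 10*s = (s + 2)*(s^2 - 5*s) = s*(s + 2)*(s - 5)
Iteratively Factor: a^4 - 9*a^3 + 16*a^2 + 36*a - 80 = (a - 2)*(a^3 - 7*a^2 + 2*a + 40) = (a - 2)*(a + 2)*(a^2 - 9*a + 20) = (a - 5)*(a - 2)*(a + 2)*(a - 4)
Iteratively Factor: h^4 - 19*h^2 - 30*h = (h - 5)*(h^3 + 5*h^2 + 6*h) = h*(h - 5)*(h^2 + 5*h + 6) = h*(h - 5)*(h + 2)*(h + 3)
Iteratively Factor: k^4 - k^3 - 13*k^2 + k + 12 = (k - 1)*(k^3 - 13*k - 12) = (k - 1)*(k + 1)*(k^2 - k - 12) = (k - 4)*(k - 1)*(k + 1)*(k + 3)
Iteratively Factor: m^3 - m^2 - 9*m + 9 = (m - 3)*(m^2 + 2*m - 3) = (m - 3)*(m - 1)*(m + 3)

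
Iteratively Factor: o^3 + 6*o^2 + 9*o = (o + 3)*(o^2 + 3*o) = (o + 3)^2*(o)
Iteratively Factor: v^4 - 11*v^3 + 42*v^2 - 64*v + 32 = (v - 1)*(v^3 - 10*v^2 + 32*v - 32) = (v - 2)*(v - 1)*(v^2 - 8*v + 16) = (v - 4)*(v - 2)*(v - 1)*(v - 4)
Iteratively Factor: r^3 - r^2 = (r - 1)*(r^2) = r*(r - 1)*(r)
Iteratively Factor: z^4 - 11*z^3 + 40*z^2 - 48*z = (z)*(z^3 - 11*z^2 + 40*z - 48) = z*(z - 4)*(z^2 - 7*z + 12) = z*(z - 4)*(z - 3)*(z - 4)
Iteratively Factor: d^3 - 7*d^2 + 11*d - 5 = (d - 1)*(d^2 - 6*d + 5) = (d - 5)*(d - 1)*(d - 1)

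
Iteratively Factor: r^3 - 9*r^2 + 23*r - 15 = (r - 1)*(r^2 - 8*r + 15) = (r - 5)*(r - 1)*(r - 3)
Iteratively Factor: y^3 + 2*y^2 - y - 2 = (y - 1)*(y^2 + 3*y + 2) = (y - 1)*(y + 2)*(y + 1)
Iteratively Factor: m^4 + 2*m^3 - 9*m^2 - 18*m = (m)*(m^3 + 2*m^2 - 9*m - 18) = m*(m + 3)*(m^2 - m - 6) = m*(m + 2)*(m + 3)*(m - 3)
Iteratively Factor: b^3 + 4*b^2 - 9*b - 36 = (b + 3)*(b^2 + b - 12) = (b + 3)*(b + 4)*(b - 3)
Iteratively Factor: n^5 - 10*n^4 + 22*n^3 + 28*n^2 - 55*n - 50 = (n - 2)*(n^4 - 8*n^3 + 6*n^2 + 40*n + 25) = (n - 5)*(n - 2)*(n^3 - 3*n^2 - 9*n - 5) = (n - 5)*(n - 2)*(n + 1)*(n^2 - 4*n - 5) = (n - 5)^2*(n - 2)*(n + 1)*(n + 1)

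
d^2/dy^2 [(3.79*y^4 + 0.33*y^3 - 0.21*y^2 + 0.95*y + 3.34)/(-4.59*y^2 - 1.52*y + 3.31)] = (-159.696198*y^6 - 158.652432*y^5 + 292.94805*y^4 + 250.580144*y^3 - 891.383322*y^2 - 248.10768*y - 121.879762)/(96.702579*y^6 + 96.070536*y^5 - 177.392025*y^4 - 135.04744*y^3 + 127.923225*y^2 + 49.959816*y - 36.264691)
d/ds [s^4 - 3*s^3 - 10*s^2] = s*(4*s^2 - 9*s - 20)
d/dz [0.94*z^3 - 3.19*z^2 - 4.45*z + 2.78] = 2.82*z^2 - 6.38*z - 4.45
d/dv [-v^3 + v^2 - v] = -3*v^2 + 2*v - 1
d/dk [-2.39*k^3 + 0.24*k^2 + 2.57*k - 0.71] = -7.17*k^2 + 0.48*k + 2.57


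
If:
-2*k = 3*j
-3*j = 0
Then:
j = 0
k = 0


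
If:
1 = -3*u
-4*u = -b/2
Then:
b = -8/3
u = -1/3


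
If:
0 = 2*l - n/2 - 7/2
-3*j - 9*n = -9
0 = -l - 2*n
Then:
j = 16/3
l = 14/9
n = -7/9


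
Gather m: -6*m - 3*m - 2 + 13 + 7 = 18 - 9*m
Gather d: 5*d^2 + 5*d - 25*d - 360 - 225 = 5*d^2 - 20*d - 585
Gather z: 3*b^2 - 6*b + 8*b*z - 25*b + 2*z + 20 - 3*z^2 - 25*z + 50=3*b^2 - 31*b - 3*z^2 + z*(8*b - 23) + 70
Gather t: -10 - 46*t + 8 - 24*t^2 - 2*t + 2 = -24*t^2 - 48*t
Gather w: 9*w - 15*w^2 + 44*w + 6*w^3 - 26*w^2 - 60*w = 6*w^3 - 41*w^2 - 7*w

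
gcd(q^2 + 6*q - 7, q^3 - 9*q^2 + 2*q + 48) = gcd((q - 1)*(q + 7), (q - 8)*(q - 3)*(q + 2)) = 1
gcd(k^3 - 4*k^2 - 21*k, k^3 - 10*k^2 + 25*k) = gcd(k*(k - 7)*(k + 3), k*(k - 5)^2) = k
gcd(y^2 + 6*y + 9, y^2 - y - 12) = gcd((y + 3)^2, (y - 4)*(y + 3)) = y + 3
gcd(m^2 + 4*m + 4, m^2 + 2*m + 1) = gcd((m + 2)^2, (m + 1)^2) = 1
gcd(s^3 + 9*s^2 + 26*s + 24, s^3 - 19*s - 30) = s^2 + 5*s + 6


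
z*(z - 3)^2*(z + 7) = z^4 + z^3 - 33*z^2 + 63*z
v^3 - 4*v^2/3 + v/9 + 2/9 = (v - 1)*(v - 2/3)*(v + 1/3)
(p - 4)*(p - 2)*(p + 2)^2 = p^4 - 2*p^3 - 12*p^2 + 8*p + 32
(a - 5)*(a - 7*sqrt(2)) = a^2 - 7*sqrt(2)*a - 5*a + 35*sqrt(2)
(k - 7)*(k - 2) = k^2 - 9*k + 14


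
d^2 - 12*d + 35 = (d - 7)*(d - 5)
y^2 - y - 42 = (y - 7)*(y + 6)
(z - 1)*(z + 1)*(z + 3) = z^3 + 3*z^2 - z - 3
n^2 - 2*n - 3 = (n - 3)*(n + 1)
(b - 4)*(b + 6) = b^2 + 2*b - 24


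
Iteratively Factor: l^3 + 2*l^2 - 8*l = (l - 2)*(l^2 + 4*l) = (l - 2)*(l + 4)*(l)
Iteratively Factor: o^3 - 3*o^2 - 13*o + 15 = (o + 3)*(o^2 - 6*o + 5) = (o - 5)*(o + 3)*(o - 1)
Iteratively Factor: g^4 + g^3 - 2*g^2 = (g - 1)*(g^3 + 2*g^2) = (g - 1)*(g + 2)*(g^2) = g*(g - 1)*(g + 2)*(g)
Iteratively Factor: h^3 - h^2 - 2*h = (h + 1)*(h^2 - 2*h) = h*(h + 1)*(h - 2)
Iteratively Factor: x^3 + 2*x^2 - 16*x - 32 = (x - 4)*(x^2 + 6*x + 8) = (x - 4)*(x + 2)*(x + 4)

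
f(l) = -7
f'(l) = 0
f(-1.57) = -7.00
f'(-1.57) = 0.00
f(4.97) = -7.00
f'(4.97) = 0.00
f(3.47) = -7.00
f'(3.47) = 0.00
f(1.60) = -7.00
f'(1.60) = 0.00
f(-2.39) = -7.00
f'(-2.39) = 0.00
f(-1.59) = -7.00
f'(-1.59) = 0.00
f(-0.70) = -7.00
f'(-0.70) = 0.00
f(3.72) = -7.00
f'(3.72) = 0.00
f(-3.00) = -7.00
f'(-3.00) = 0.00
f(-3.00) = -7.00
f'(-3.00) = 0.00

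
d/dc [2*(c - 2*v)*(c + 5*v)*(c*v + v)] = 2*v*(3*c^2 + 6*c*v + 2*c - 10*v^2 + 3*v)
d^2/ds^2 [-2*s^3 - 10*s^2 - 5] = -12*s - 20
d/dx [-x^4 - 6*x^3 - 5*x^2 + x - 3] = -4*x^3 - 18*x^2 - 10*x + 1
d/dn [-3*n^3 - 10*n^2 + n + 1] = -9*n^2 - 20*n + 1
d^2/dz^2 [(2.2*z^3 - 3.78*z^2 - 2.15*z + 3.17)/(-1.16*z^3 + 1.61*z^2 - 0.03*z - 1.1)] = (-7.105427357601e-15*z^7 + 1.955296*z^6 + 17.8176*z^5 - 42.381528*z^4 + 30.76393*z^3 - 43.153758*z^2 + 32.062086*z - 2.228146)/(1.560896*z^9 - 6.499248*z^8 + 9.141612*z^7 - 0.0689690000000009*z^6 - 12.089739*z^5 + 8.779263*z^4 + 3.892047*z^3 - 5.84133*z^2 + 0.1089*z + 1.331)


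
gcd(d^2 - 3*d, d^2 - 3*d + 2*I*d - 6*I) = d - 3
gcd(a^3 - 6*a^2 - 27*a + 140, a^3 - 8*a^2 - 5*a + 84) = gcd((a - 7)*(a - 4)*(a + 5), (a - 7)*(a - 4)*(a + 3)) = a^2 - 11*a + 28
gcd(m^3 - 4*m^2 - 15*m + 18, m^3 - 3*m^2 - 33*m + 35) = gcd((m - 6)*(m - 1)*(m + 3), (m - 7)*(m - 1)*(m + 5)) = m - 1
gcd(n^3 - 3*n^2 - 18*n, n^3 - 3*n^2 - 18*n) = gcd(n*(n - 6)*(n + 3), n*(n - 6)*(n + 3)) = n^3 - 3*n^2 - 18*n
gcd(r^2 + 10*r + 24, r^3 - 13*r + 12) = r + 4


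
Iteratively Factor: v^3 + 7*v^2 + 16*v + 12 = (v + 2)*(v^2 + 5*v + 6) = (v + 2)*(v + 3)*(v + 2)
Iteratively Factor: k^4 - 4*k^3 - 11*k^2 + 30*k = (k - 2)*(k^3 - 2*k^2 - 15*k) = (k - 5)*(k - 2)*(k^2 + 3*k) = (k - 5)*(k - 2)*(k + 3)*(k)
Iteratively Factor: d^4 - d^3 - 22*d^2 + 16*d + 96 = (d + 4)*(d^3 - 5*d^2 - 2*d + 24) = (d - 3)*(d + 4)*(d^2 - 2*d - 8) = (d - 4)*(d - 3)*(d + 4)*(d + 2)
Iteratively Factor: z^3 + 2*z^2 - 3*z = (z + 3)*(z^2 - z) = z*(z + 3)*(z - 1)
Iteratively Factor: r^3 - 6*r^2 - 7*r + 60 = (r + 3)*(r^2 - 9*r + 20) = (r - 4)*(r + 3)*(r - 5)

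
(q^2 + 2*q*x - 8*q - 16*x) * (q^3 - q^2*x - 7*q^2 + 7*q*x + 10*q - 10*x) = q^5 + q^4*x - 15*q^4 - 2*q^3*x^2 - 15*q^3*x + 66*q^3 + 30*q^2*x^2 + 66*q^2*x - 80*q^2 - 132*q*x^2 - 80*q*x + 160*x^2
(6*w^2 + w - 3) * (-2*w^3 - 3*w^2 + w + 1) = -12*w^5 - 20*w^4 + 9*w^3 + 16*w^2 - 2*w - 3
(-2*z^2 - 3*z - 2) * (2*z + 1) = -4*z^3 - 8*z^2 - 7*z - 2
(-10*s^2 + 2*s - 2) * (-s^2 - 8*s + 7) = 10*s^4 + 78*s^3 - 84*s^2 + 30*s - 14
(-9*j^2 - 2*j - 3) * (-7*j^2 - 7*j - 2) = 63*j^4 + 77*j^3 + 53*j^2 + 25*j + 6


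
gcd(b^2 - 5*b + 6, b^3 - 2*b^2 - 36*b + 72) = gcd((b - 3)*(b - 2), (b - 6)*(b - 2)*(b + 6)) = b - 2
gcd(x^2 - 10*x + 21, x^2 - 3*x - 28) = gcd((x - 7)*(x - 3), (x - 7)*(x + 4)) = x - 7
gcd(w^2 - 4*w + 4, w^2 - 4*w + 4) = w^2 - 4*w + 4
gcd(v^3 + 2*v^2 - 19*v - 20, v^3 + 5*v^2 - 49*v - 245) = v + 5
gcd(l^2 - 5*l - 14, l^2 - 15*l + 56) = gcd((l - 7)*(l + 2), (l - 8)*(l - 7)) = l - 7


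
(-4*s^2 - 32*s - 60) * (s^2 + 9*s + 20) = -4*s^4 - 68*s^3 - 428*s^2 - 1180*s - 1200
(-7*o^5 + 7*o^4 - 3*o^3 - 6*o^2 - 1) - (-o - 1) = -7*o^5 + 7*o^4 - 3*o^3 - 6*o^2 + o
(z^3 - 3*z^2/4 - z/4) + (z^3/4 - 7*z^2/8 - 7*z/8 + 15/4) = 5*z^3/4 - 13*z^2/8 - 9*z/8 + 15/4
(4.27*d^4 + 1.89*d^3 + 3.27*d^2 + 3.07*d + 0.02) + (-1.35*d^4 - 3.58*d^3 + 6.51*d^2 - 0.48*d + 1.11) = 2.92*d^4 - 1.69*d^3 + 9.78*d^2 + 2.59*d + 1.13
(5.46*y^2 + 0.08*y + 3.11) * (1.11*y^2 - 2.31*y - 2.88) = 6.0606*y^4 - 12.5238*y^3 - 12.4575*y^2 - 7.4145*y - 8.9568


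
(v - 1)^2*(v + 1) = v^3 - v^2 - v + 1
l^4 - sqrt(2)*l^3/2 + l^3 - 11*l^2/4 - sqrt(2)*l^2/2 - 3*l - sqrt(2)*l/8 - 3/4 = (l + 1/2)^2*(l - 3*sqrt(2)/2)*(l + sqrt(2))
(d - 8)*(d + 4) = d^2 - 4*d - 32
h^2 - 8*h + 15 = (h - 5)*(h - 3)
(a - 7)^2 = a^2 - 14*a + 49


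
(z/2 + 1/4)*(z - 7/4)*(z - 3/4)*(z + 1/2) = z^4/2 - 3*z^3/4 - 15*z^2/32 + 11*z/32 + 21/128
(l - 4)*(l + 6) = l^2 + 2*l - 24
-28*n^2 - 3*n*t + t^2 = (-7*n + t)*(4*n + t)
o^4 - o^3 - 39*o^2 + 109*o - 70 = (o - 5)*(o - 2)*(o - 1)*(o + 7)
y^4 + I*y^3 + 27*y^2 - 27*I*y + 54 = (y - 3*I)^2*(y + I)*(y + 6*I)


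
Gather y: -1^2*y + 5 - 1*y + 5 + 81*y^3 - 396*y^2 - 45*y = 81*y^3 - 396*y^2 - 47*y + 10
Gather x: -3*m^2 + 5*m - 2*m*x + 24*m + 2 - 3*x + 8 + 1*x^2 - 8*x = -3*m^2 + 29*m + x^2 + x*(-2*m - 11) + 10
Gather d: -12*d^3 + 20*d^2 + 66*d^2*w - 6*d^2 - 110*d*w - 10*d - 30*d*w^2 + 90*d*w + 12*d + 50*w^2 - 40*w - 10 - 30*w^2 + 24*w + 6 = -12*d^3 + d^2*(66*w + 14) + d*(-30*w^2 - 20*w + 2) + 20*w^2 - 16*w - 4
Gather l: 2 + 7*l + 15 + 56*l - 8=63*l + 9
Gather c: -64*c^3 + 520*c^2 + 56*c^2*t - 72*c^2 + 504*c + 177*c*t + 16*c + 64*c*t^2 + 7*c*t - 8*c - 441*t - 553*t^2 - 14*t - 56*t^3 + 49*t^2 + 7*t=-64*c^3 + c^2*(56*t + 448) + c*(64*t^2 + 184*t + 512) - 56*t^3 - 504*t^2 - 448*t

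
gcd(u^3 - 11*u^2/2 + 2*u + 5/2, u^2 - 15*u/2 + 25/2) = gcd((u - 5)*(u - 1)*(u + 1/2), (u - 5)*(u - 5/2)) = u - 5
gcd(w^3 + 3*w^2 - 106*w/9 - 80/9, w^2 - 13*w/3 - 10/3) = w + 2/3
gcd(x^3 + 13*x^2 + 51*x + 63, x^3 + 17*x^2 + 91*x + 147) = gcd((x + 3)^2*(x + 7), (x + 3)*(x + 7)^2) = x^2 + 10*x + 21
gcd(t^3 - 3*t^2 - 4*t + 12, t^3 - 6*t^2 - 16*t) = t + 2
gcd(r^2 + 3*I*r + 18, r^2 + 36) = r + 6*I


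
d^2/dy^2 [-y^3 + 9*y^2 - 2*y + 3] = 18 - 6*y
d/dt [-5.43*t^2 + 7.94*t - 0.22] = 7.94 - 10.86*t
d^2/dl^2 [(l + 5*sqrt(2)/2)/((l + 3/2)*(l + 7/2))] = 16*(8*l^3 + 60*sqrt(2)*l^2 - 126*l + 300*sqrt(2)*l - 210 + 395*sqrt(2))/(64*l^6 + 960*l^5 + 5808*l^4 + 18080*l^3 + 30492*l^2 + 26460*l + 9261)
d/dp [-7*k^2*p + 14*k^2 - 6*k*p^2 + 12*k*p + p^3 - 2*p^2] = -7*k^2 - 12*k*p + 12*k + 3*p^2 - 4*p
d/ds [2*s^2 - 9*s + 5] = 4*s - 9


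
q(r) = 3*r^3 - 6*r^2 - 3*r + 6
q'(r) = 9*r^2 - 12*r - 3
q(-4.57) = -391.93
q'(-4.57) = 239.80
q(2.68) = 12.61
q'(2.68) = 29.48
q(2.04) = 0.38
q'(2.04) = 9.97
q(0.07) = 5.76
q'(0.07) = -3.80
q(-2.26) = -52.50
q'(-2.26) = 70.09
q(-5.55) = -675.03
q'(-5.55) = 340.82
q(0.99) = 0.06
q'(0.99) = -6.06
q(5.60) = 327.89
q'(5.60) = 212.04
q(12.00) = 4290.00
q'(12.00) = 1149.00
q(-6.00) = -840.00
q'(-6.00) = 393.00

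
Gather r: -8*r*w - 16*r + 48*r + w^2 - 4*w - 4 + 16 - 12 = r*(32 - 8*w) + w^2 - 4*w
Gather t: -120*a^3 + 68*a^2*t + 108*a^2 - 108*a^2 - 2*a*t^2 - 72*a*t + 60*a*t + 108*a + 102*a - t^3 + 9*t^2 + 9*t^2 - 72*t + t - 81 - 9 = -120*a^3 + 210*a - t^3 + t^2*(18 - 2*a) + t*(68*a^2 - 12*a - 71) - 90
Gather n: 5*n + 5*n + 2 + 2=10*n + 4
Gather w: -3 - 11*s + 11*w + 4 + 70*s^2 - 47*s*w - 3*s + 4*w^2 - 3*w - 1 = 70*s^2 - 14*s + 4*w^2 + w*(8 - 47*s)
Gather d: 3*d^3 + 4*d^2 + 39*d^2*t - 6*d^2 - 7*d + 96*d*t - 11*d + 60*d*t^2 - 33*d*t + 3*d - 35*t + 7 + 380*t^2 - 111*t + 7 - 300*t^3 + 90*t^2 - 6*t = 3*d^3 + d^2*(39*t - 2) + d*(60*t^2 + 63*t - 15) - 300*t^3 + 470*t^2 - 152*t + 14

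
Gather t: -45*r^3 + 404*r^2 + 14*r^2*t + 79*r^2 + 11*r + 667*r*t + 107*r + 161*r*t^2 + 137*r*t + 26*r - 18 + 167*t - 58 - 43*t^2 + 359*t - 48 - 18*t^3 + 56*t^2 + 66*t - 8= -45*r^3 + 483*r^2 + 144*r - 18*t^3 + t^2*(161*r + 13) + t*(14*r^2 + 804*r + 592) - 132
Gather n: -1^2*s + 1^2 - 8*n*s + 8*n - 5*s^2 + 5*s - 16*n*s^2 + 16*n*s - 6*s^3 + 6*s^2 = n*(-16*s^2 + 8*s + 8) - 6*s^3 + s^2 + 4*s + 1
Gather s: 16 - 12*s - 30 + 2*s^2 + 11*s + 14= 2*s^2 - s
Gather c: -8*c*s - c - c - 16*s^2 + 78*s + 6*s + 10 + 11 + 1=c*(-8*s - 2) - 16*s^2 + 84*s + 22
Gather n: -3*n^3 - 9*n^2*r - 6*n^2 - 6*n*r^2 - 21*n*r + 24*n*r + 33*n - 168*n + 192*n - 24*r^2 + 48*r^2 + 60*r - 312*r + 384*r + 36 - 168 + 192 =-3*n^3 + n^2*(-9*r - 6) + n*(-6*r^2 + 3*r + 57) + 24*r^2 + 132*r + 60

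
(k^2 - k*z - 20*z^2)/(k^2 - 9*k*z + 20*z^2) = (-k - 4*z)/(-k + 4*z)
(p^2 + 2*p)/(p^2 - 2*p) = (p + 2)/(p - 2)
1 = 1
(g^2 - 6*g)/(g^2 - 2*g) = (g - 6)/(g - 2)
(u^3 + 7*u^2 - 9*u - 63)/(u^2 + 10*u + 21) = u - 3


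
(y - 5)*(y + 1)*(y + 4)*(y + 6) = y^4 + 6*y^3 - 21*y^2 - 146*y - 120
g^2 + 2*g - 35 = (g - 5)*(g + 7)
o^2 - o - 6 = (o - 3)*(o + 2)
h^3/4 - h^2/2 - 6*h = h*(h/4 + 1)*(h - 6)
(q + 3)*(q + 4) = q^2 + 7*q + 12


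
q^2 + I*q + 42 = (q - 6*I)*(q + 7*I)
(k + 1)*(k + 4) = k^2 + 5*k + 4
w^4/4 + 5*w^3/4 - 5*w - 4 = (w/4 + 1)*(w - 2)*(w + 1)*(w + 2)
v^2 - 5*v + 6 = (v - 3)*(v - 2)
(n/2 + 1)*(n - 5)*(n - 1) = n^3/2 - 2*n^2 - 7*n/2 + 5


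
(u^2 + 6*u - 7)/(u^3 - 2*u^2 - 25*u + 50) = (u^2 + 6*u - 7)/(u^3 - 2*u^2 - 25*u + 50)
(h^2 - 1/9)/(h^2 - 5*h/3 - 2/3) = (h - 1/3)/(h - 2)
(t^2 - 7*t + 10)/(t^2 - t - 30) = (-t^2 + 7*t - 10)/(-t^2 + t + 30)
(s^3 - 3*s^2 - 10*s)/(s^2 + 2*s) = s - 5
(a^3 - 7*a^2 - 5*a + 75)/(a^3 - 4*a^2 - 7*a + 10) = (a^2 - 2*a - 15)/(a^2 + a - 2)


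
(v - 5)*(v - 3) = v^2 - 8*v + 15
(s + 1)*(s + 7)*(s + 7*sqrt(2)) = s^3 + 8*s^2 + 7*sqrt(2)*s^2 + 7*s + 56*sqrt(2)*s + 49*sqrt(2)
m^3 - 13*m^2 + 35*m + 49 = (m - 7)^2*(m + 1)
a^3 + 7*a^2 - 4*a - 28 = (a - 2)*(a + 2)*(a + 7)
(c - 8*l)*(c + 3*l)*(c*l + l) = c^3*l - 5*c^2*l^2 + c^2*l - 24*c*l^3 - 5*c*l^2 - 24*l^3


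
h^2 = h^2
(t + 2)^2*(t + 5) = t^3 + 9*t^2 + 24*t + 20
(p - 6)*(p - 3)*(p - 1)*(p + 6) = p^4 - 4*p^3 - 33*p^2 + 144*p - 108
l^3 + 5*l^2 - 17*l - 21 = (l - 3)*(l + 1)*(l + 7)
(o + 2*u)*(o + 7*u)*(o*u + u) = o^3*u + 9*o^2*u^2 + o^2*u + 14*o*u^3 + 9*o*u^2 + 14*u^3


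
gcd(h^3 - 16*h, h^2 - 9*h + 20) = h - 4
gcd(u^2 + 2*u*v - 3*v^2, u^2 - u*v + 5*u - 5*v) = u - v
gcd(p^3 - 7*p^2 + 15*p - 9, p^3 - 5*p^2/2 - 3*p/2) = p - 3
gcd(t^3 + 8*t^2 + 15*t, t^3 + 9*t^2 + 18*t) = t^2 + 3*t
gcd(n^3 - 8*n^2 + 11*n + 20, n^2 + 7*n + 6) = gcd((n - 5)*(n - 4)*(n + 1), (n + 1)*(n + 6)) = n + 1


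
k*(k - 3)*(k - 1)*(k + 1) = k^4 - 3*k^3 - k^2 + 3*k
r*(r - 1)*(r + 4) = r^3 + 3*r^2 - 4*r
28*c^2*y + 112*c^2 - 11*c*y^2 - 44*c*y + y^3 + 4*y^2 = (-7*c + y)*(-4*c + y)*(y + 4)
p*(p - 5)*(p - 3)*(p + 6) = p^4 - 2*p^3 - 33*p^2 + 90*p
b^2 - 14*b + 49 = (b - 7)^2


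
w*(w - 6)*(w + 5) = w^3 - w^2 - 30*w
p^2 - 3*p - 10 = (p - 5)*(p + 2)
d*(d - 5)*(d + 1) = d^3 - 4*d^2 - 5*d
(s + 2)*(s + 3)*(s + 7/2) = s^3 + 17*s^2/2 + 47*s/2 + 21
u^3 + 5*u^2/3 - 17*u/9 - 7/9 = (u - 1)*(u + 1/3)*(u + 7/3)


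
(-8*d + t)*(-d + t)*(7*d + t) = 56*d^3 - 55*d^2*t - 2*d*t^2 + t^3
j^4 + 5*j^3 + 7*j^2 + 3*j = j*(j + 1)^2*(j + 3)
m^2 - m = m*(m - 1)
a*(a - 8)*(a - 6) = a^3 - 14*a^2 + 48*a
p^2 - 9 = (p - 3)*(p + 3)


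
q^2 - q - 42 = (q - 7)*(q + 6)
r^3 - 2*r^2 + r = r*(r - 1)^2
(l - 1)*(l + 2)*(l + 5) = l^3 + 6*l^2 + 3*l - 10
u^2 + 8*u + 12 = (u + 2)*(u + 6)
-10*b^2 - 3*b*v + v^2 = (-5*b + v)*(2*b + v)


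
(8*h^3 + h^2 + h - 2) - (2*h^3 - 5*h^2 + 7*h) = 6*h^3 + 6*h^2 - 6*h - 2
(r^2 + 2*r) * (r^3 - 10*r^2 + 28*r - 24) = r^5 - 8*r^4 + 8*r^3 + 32*r^2 - 48*r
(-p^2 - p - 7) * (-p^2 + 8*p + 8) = p^4 - 7*p^3 - 9*p^2 - 64*p - 56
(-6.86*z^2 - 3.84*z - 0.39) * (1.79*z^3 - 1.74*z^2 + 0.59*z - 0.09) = -12.2794*z^5 + 5.0628*z^4 + 1.9361*z^3 - 0.9696*z^2 + 0.1155*z + 0.0351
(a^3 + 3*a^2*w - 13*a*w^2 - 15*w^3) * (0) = 0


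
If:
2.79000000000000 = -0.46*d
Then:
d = -6.07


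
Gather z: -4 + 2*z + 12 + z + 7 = 3*z + 15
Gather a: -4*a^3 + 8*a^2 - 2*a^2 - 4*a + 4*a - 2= -4*a^3 + 6*a^2 - 2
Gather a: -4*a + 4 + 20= 24 - 4*a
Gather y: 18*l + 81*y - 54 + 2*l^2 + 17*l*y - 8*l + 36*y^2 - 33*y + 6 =2*l^2 + 10*l + 36*y^2 + y*(17*l + 48) - 48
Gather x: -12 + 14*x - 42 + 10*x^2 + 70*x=10*x^2 + 84*x - 54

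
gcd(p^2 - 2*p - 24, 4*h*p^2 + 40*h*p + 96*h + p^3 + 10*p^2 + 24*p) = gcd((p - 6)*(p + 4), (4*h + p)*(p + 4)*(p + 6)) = p + 4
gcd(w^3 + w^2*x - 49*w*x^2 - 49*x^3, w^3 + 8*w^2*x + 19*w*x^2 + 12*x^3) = w + x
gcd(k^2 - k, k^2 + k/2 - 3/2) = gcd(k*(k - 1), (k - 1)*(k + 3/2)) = k - 1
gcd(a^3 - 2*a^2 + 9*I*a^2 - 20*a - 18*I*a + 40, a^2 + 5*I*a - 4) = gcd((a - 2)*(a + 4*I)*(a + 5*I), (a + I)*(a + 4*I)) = a + 4*I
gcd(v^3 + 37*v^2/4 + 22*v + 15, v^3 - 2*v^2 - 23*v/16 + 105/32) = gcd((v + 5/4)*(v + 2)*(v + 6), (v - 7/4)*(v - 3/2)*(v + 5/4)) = v + 5/4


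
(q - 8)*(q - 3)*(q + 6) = q^3 - 5*q^2 - 42*q + 144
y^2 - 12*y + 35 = (y - 7)*(y - 5)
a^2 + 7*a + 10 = (a + 2)*(a + 5)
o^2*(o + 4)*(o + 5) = o^4 + 9*o^3 + 20*o^2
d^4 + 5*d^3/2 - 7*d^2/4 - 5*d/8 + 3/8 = (d - 1/2)^2*(d + 1/2)*(d + 3)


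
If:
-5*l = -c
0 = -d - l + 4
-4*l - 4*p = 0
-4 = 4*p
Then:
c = 5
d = 3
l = 1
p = -1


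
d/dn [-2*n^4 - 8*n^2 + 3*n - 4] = -8*n^3 - 16*n + 3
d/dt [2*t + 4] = 2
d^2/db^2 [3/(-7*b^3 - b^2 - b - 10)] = 6*((21*b + 1)*(7*b^3 + b^2 + b + 10) - (21*b^2 + 2*b + 1)^2)/(7*b^3 + b^2 + b + 10)^3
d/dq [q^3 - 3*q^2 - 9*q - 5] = 3*q^2 - 6*q - 9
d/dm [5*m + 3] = 5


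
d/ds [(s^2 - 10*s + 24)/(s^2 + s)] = (11*s^2 - 48*s - 24)/(s^2*(s^2 + 2*s + 1))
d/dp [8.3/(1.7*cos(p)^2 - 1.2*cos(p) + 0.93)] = (28.22*cos(p) - 9.96)*sin(p)/(1.7*cos(p)^2 - 1.2*cos(p) + 0.93)^2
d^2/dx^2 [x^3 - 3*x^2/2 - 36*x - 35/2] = 6*x - 3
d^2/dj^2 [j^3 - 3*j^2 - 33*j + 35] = 6*j - 6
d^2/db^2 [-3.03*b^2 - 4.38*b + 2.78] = -6.06000000000000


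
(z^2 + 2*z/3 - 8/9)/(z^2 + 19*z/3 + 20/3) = (z - 2/3)/(z + 5)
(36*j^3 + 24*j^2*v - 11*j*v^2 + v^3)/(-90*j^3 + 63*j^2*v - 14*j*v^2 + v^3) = (-6*j^2 - 5*j*v + v^2)/(15*j^2 - 8*j*v + v^2)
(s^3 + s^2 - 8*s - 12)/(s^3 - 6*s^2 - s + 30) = (s + 2)/(s - 5)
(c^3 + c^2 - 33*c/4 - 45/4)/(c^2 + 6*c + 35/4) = (2*c^2 - 3*c - 9)/(2*c + 7)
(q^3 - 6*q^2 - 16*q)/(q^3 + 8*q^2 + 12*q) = (q - 8)/(q + 6)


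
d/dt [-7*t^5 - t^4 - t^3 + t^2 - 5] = t*(-35*t^3 - 4*t^2 - 3*t + 2)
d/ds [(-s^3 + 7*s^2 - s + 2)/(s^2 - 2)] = (-s^4 + 7*s^2 - 32*s + 2)/(s^4 - 4*s^2 + 4)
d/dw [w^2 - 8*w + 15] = 2*w - 8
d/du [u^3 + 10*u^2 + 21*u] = 3*u^2 + 20*u + 21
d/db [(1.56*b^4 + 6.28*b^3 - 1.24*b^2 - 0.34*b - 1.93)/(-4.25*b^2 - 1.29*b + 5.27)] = (-13.26*b^5 - 32.7272*b^4 + 16.6824*b^3 + 99.4414*b^2 - 29.4746*b - 4.2815)/(18.0625*b^4 + 10.965*b^3 - 43.1309*b^2 - 13.5966*b + 27.7729)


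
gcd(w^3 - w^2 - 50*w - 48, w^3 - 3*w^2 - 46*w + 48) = w^2 - 2*w - 48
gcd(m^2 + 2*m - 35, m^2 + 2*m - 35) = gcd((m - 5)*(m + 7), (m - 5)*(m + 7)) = m^2 + 2*m - 35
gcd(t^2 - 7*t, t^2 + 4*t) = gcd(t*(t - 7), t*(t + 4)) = t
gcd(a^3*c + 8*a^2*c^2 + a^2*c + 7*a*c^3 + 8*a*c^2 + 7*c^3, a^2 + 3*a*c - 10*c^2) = 1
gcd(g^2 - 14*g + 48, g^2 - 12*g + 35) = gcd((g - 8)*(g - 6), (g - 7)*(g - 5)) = 1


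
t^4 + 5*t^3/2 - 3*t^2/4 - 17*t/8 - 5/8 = (t - 1)*(t + 1/2)^2*(t + 5/2)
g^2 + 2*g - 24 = (g - 4)*(g + 6)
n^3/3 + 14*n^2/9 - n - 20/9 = (n/3 + 1/3)*(n - 4/3)*(n + 5)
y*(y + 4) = y^2 + 4*y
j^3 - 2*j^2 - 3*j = j*(j - 3)*(j + 1)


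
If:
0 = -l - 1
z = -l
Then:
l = -1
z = 1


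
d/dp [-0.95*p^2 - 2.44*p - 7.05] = -1.9*p - 2.44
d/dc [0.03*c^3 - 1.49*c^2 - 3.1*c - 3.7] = 0.09*c^2 - 2.98*c - 3.1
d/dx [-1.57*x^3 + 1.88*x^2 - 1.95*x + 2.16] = -4.71*x^2 + 3.76*x - 1.95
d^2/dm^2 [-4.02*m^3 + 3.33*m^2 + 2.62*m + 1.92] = 6.66 - 24.12*m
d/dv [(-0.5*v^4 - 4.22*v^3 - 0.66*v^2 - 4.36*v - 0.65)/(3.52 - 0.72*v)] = (1.08*v^4 - 0.9632*v^3 - 44.088*v^2 - 4.6464*v - 15.8152)/(0.5184*v^2 - 5.0688*v + 12.3904)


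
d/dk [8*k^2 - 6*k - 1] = 16*k - 6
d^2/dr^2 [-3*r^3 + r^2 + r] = 2 - 18*r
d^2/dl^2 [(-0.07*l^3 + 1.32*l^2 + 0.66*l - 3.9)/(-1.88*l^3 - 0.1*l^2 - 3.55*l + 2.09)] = (8.88178419700125e-16*l^7 - 9.357136*l^6 - 16.799304*l^5 + 220.824048*l^4 - 49.353126*l^3 + 120.514866*l^2 + 101.257242*l + 78.604176)/(6.644672*l^9 + 1.06032*l^8 + 37.69776*l^7 - 18.155288*l^6 + 68.82708*l^5 - 79.97391*l^4 + 64.923259*l^3 - 77.707245*l^2 + 46.520265*l - 9.129329)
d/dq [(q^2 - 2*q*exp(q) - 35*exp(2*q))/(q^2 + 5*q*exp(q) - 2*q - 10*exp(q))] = (-7*q*exp(q) + 21*exp(q) - 2)/(q^2 - 4*q + 4)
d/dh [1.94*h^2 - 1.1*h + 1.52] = 3.88*h - 1.1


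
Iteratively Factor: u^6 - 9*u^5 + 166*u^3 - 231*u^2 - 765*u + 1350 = (u - 3)*(u^5 - 6*u^4 - 18*u^3 + 112*u^2 + 105*u - 450) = (u - 3)*(u - 2)*(u^4 - 4*u^3 - 26*u^2 + 60*u + 225) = (u - 5)*(u - 3)*(u - 2)*(u^3 + u^2 - 21*u - 45) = (u - 5)*(u - 3)*(u - 2)*(u + 3)*(u^2 - 2*u - 15) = (u - 5)*(u - 3)*(u - 2)*(u + 3)^2*(u - 5)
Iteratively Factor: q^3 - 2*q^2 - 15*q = (q - 5)*(q^2 + 3*q) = q*(q - 5)*(q + 3)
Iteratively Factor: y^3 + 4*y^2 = (y + 4)*(y^2) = y*(y + 4)*(y)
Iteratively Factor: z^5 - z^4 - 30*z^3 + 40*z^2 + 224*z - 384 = (z - 4)*(z^4 + 3*z^3 - 18*z^2 - 32*z + 96) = (z - 4)*(z - 3)*(z^3 + 6*z^2 - 32) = (z - 4)*(z - 3)*(z - 2)*(z^2 + 8*z + 16) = (z - 4)*(z - 3)*(z - 2)*(z + 4)*(z + 4)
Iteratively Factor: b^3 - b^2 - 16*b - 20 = (b + 2)*(b^2 - 3*b - 10) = (b + 2)^2*(b - 5)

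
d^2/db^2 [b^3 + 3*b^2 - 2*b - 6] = 6*b + 6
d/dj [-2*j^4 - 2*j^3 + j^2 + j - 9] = -8*j^3 - 6*j^2 + 2*j + 1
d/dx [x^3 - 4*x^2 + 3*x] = 3*x^2 - 8*x + 3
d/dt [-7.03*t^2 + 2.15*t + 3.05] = 2.15 - 14.06*t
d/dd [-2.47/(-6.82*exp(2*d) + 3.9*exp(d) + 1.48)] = (9.633 - 33.6908*exp(d))*exp(d)/(-6.82*exp(2*d) + 3.9*exp(d) + 1.48)^2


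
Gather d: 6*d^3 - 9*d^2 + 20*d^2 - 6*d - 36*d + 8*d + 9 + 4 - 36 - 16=6*d^3 + 11*d^2 - 34*d - 39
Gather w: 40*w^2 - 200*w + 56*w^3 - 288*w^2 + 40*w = 56*w^3 - 248*w^2 - 160*w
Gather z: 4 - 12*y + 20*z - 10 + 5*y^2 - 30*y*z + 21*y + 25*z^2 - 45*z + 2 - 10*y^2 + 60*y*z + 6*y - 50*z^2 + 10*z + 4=-5*y^2 + 15*y - 25*z^2 + z*(30*y - 15)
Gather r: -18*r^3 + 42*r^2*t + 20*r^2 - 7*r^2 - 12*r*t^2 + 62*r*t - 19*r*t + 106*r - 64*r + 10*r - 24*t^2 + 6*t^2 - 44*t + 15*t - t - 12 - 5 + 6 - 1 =-18*r^3 + r^2*(42*t + 13) + r*(-12*t^2 + 43*t + 52) - 18*t^2 - 30*t - 12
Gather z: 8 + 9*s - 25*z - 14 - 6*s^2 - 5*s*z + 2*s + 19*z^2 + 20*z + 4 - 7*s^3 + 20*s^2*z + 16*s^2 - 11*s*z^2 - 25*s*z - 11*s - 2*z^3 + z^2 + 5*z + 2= -7*s^3 + 10*s^2 - 2*z^3 + z^2*(20 - 11*s) + z*(20*s^2 - 30*s)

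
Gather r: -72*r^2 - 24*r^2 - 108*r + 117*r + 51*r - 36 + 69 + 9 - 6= -96*r^2 + 60*r + 36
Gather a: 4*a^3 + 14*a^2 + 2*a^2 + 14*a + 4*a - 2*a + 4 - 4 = 4*a^3 + 16*a^2 + 16*a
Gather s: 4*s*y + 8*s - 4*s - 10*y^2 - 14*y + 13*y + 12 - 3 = s*(4*y + 4) - 10*y^2 - y + 9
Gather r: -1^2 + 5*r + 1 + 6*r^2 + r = 6*r^2 + 6*r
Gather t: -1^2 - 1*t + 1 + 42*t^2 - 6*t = 42*t^2 - 7*t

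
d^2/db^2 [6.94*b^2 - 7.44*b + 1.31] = 13.8800000000000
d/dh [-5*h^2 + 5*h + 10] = 5 - 10*h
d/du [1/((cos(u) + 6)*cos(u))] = 2*(cos(u) + 3)*sin(u)/((cos(u) + 6)^2*cos(u)^2)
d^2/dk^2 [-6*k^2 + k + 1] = -12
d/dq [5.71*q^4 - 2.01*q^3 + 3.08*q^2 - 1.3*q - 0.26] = 22.84*q^3 - 6.03*q^2 + 6.16*q - 1.3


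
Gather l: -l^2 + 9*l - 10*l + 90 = -l^2 - l + 90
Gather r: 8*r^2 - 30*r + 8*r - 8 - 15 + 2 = 8*r^2 - 22*r - 21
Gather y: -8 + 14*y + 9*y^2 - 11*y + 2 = 9*y^2 + 3*y - 6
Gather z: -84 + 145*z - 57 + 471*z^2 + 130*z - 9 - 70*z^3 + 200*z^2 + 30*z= -70*z^3 + 671*z^2 + 305*z - 150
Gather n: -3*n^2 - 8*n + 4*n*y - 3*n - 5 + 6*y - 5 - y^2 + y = -3*n^2 + n*(4*y - 11) - y^2 + 7*y - 10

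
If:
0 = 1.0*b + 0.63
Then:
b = -0.63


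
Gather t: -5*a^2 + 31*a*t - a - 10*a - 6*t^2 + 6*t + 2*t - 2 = -5*a^2 - 11*a - 6*t^2 + t*(31*a + 8) - 2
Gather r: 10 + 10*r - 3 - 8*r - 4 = 2*r + 3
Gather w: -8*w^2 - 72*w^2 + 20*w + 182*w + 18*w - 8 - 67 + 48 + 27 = -80*w^2 + 220*w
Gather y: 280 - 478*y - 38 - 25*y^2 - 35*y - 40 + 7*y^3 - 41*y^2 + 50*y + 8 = 7*y^3 - 66*y^2 - 463*y + 210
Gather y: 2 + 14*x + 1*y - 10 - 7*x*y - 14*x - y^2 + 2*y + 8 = -y^2 + y*(3 - 7*x)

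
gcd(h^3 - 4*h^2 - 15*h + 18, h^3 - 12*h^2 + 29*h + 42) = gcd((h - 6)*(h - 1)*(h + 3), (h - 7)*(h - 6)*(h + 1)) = h - 6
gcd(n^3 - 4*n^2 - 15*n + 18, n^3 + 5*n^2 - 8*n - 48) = 1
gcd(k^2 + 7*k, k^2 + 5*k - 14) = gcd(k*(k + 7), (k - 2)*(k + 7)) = k + 7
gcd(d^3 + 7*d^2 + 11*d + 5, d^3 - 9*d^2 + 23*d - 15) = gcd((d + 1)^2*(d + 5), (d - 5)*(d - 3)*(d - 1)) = 1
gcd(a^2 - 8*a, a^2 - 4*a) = a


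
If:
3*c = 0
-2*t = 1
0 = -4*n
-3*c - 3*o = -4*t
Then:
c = 0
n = 0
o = -2/3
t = -1/2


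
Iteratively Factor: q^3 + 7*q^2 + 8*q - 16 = (q + 4)*(q^2 + 3*q - 4) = (q + 4)^2*(q - 1)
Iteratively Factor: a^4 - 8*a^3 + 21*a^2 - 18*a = (a)*(a^3 - 8*a^2 + 21*a - 18) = a*(a - 3)*(a^2 - 5*a + 6) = a*(a - 3)^2*(a - 2)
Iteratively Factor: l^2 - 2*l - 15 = (l - 5)*(l + 3)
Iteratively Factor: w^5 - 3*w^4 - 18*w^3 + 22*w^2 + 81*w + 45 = (w + 1)*(w^4 - 4*w^3 - 14*w^2 + 36*w + 45) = (w + 1)*(w + 3)*(w^3 - 7*w^2 + 7*w + 15) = (w + 1)^2*(w + 3)*(w^2 - 8*w + 15) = (w - 3)*(w + 1)^2*(w + 3)*(w - 5)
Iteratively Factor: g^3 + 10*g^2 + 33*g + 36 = (g + 3)*(g^2 + 7*g + 12) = (g + 3)*(g + 4)*(g + 3)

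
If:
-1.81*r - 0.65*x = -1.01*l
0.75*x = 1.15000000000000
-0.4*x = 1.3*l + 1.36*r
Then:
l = 0.07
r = -0.51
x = 1.53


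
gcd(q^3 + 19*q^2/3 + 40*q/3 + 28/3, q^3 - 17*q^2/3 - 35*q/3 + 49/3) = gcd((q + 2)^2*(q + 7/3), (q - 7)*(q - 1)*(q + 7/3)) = q + 7/3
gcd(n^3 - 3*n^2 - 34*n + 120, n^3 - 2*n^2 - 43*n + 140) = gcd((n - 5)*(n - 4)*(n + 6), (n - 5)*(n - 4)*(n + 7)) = n^2 - 9*n + 20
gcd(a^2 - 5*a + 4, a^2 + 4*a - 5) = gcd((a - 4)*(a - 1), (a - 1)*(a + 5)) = a - 1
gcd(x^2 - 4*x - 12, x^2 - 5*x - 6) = x - 6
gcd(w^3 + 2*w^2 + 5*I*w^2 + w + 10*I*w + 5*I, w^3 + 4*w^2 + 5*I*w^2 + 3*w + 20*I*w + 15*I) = w^2 + w*(1 + 5*I) + 5*I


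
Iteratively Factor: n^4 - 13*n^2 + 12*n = (n - 1)*(n^3 + n^2 - 12*n) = n*(n - 1)*(n^2 + n - 12) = n*(n - 1)*(n + 4)*(n - 3)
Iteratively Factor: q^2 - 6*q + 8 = (q - 4)*(q - 2)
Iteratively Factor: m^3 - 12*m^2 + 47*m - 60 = (m - 3)*(m^2 - 9*m + 20) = (m - 5)*(m - 3)*(m - 4)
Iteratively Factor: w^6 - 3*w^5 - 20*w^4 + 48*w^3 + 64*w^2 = (w + 4)*(w^5 - 7*w^4 + 8*w^3 + 16*w^2) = w*(w + 4)*(w^4 - 7*w^3 + 8*w^2 + 16*w) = w*(w - 4)*(w + 4)*(w^3 - 3*w^2 - 4*w) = w*(w - 4)*(w + 1)*(w + 4)*(w^2 - 4*w) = w^2*(w - 4)*(w + 1)*(w + 4)*(w - 4)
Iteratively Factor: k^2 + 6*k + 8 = (k + 2)*(k + 4)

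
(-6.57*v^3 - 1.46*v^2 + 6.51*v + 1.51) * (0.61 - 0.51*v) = 3.3507*v^4 - 3.2631*v^3 - 4.2107*v^2 + 3.201*v + 0.9211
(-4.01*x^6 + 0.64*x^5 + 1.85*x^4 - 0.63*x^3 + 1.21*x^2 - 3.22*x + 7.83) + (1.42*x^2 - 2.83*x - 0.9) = -4.01*x^6 + 0.64*x^5 + 1.85*x^4 - 0.63*x^3 + 2.63*x^2 - 6.05*x + 6.93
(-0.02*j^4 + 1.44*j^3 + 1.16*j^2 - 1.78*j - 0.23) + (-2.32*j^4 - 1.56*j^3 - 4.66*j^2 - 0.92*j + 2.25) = -2.34*j^4 - 0.12*j^3 - 3.5*j^2 - 2.7*j + 2.02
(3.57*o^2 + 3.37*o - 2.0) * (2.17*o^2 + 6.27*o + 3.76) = 7.7469*o^4 + 29.6968*o^3 + 30.2131*o^2 + 0.1312*o - 7.52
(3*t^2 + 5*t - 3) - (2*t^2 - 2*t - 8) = t^2 + 7*t + 5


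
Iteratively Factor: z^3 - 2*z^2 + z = (z)*(z^2 - 2*z + 1) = z*(z - 1)*(z - 1)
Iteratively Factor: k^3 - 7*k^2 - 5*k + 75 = (k + 3)*(k^2 - 10*k + 25) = (k - 5)*(k + 3)*(k - 5)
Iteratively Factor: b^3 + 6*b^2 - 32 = (b + 4)*(b^2 + 2*b - 8) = (b + 4)^2*(b - 2)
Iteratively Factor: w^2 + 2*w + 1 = (w + 1)*(w + 1)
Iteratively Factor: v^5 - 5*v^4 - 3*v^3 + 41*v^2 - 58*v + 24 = (v - 4)*(v^4 - v^3 - 7*v^2 + 13*v - 6) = (v - 4)*(v - 2)*(v^3 + v^2 - 5*v + 3) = (v - 4)*(v - 2)*(v - 1)*(v^2 + 2*v - 3) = (v - 4)*(v - 2)*(v - 1)*(v + 3)*(v - 1)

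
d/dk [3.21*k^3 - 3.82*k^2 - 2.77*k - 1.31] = 9.63*k^2 - 7.64*k - 2.77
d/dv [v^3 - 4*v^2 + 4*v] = 3*v^2 - 8*v + 4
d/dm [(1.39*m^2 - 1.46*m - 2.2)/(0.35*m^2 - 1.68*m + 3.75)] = (-1.8242*m^2 + 11.965*m - 9.171)/(0.1225*m^4 - 1.176*m^3 + 5.4474*m^2 - 12.6*m + 14.0625)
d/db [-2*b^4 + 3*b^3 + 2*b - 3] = -8*b^3 + 9*b^2 + 2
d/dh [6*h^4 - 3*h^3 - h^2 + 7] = h*(24*h^2 - 9*h - 2)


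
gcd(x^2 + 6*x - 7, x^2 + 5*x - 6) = x - 1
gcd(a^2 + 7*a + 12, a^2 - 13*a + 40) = 1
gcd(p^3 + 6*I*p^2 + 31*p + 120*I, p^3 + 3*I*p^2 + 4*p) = 1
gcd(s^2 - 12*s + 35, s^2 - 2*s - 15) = s - 5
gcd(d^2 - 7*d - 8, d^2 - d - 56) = d - 8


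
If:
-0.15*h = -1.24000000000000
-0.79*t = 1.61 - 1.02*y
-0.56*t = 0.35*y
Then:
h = 8.27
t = -0.66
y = 1.06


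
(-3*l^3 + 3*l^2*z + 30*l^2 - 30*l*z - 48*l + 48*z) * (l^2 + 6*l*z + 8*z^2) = -3*l^5 - 15*l^4*z + 30*l^4 - 6*l^3*z^2 + 150*l^3*z - 48*l^3 + 24*l^2*z^3 + 60*l^2*z^2 - 240*l^2*z - 240*l*z^3 - 96*l*z^2 + 384*z^3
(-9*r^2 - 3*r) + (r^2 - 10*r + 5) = -8*r^2 - 13*r + 5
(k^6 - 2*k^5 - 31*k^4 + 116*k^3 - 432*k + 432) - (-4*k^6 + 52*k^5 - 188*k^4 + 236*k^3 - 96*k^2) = 5*k^6 - 54*k^5 + 157*k^4 - 120*k^3 + 96*k^2 - 432*k + 432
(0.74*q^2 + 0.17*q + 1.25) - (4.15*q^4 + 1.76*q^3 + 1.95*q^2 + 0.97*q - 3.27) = -4.15*q^4 - 1.76*q^3 - 1.21*q^2 - 0.8*q + 4.52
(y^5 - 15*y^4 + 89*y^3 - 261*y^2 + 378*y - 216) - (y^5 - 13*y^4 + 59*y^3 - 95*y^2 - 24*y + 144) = -2*y^4 + 30*y^3 - 166*y^2 + 402*y - 360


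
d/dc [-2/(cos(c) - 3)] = -2*sin(c)/(cos(c) - 3)^2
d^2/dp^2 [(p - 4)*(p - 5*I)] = 2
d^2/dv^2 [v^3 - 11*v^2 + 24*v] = 6*v - 22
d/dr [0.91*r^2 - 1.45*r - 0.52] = 1.82*r - 1.45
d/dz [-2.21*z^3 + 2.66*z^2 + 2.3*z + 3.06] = -6.63*z^2 + 5.32*z + 2.3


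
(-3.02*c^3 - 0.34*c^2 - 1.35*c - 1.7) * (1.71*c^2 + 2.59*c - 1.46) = -5.1642*c^5 - 8.4032*c^4 + 1.2201*c^3 - 5.9071*c^2 - 2.432*c + 2.482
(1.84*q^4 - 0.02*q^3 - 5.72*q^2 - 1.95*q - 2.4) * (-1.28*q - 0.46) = -2.3552*q^5 - 0.8208*q^4 + 7.3308*q^3 + 5.1272*q^2 + 3.969*q + 1.104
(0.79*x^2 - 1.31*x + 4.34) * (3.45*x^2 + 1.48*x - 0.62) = 2.7255*x^4 - 3.3503*x^3 + 12.5444*x^2 + 7.2354*x - 2.6908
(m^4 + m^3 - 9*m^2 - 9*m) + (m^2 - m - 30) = m^4 + m^3 - 8*m^2 - 10*m - 30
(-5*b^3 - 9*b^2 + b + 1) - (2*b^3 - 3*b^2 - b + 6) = -7*b^3 - 6*b^2 + 2*b - 5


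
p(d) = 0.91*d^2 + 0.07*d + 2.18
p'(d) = 1.82*d + 0.07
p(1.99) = 5.92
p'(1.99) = 3.69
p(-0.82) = 2.73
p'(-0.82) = -1.42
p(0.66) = 2.62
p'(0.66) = 1.27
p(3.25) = 12.02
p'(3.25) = 5.98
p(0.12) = 2.20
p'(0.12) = 0.29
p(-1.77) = 4.91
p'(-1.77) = -3.15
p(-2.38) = 7.17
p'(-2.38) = -4.26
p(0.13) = 2.20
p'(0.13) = 0.31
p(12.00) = 134.06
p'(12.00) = 21.91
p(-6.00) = 34.52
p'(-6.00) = -10.85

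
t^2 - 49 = (t - 7)*(t + 7)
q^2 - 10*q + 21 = (q - 7)*(q - 3)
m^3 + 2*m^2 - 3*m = m*(m - 1)*(m + 3)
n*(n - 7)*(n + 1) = n^3 - 6*n^2 - 7*n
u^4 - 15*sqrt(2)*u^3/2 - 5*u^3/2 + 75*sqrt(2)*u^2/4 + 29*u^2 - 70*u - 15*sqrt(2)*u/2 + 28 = (u - 2)*(u - 1/2)*(u - 4*sqrt(2))*(u - 7*sqrt(2)/2)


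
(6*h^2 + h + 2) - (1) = 6*h^2 + h + 1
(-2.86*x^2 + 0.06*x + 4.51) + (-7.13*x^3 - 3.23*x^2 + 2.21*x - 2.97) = -7.13*x^3 - 6.09*x^2 + 2.27*x + 1.54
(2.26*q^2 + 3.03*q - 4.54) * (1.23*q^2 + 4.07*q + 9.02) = 2.7798*q^4 + 12.9251*q^3 + 27.1331*q^2 + 8.85279999999999*q - 40.9508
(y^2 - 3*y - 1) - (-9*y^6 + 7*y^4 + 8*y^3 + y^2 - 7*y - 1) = 9*y^6 - 7*y^4 - 8*y^3 + 4*y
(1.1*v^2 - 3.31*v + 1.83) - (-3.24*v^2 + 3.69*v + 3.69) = 4.34*v^2 - 7.0*v - 1.86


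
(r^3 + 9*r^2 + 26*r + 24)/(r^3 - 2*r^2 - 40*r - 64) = (r + 3)/(r - 8)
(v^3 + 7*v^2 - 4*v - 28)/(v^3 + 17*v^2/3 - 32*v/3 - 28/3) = 3*(v + 2)/(3*v + 2)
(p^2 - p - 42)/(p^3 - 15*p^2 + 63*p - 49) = (p + 6)/(p^2 - 8*p + 7)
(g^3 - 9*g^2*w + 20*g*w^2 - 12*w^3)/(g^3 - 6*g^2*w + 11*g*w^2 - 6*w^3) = (-g + 6*w)/(-g + 3*w)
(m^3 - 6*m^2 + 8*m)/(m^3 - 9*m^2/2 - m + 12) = 2*m/(2*m + 3)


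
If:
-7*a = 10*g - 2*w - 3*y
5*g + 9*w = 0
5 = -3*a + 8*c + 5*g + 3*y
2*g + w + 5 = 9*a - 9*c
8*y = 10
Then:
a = 15985/9572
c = 11765/9572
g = -1710/2393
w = 950/2393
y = 5/4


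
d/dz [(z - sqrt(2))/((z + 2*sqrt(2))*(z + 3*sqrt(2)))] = (-z^2 + 2*sqrt(2)*z + 22)/(z^4 + 10*sqrt(2)*z^3 + 74*z^2 + 120*sqrt(2)*z + 144)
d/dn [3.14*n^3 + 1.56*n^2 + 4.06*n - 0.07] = 9.42*n^2 + 3.12*n + 4.06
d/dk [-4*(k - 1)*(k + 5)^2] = 12*(-k - 1)*(k + 5)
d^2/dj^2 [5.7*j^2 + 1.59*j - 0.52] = 11.4000000000000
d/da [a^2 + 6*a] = 2*a + 6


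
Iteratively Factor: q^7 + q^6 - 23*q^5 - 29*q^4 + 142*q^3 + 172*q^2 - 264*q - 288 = (q - 2)*(q^6 + 3*q^5 - 17*q^4 - 63*q^3 + 16*q^2 + 204*q + 144) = (q - 2)^2*(q^5 + 5*q^4 - 7*q^3 - 77*q^2 - 138*q - 72) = (q - 2)^2*(q + 3)*(q^4 + 2*q^3 - 13*q^2 - 38*q - 24) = (q - 2)^2*(q + 3)^2*(q^3 - q^2 - 10*q - 8) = (q - 2)^2*(q + 2)*(q + 3)^2*(q^2 - 3*q - 4) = (q - 4)*(q - 2)^2*(q + 2)*(q + 3)^2*(q + 1)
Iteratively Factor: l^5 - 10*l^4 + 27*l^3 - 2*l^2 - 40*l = (l)*(l^4 - 10*l^3 + 27*l^2 - 2*l - 40) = l*(l - 2)*(l^3 - 8*l^2 + 11*l + 20) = l*(l - 4)*(l - 2)*(l^2 - 4*l - 5) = l*(l - 5)*(l - 4)*(l - 2)*(l + 1)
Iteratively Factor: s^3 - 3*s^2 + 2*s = (s - 2)*(s^2 - s) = (s - 2)*(s - 1)*(s)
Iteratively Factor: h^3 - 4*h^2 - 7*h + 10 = (h - 1)*(h^2 - 3*h - 10) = (h - 1)*(h + 2)*(h - 5)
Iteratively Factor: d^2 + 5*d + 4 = (d + 4)*(d + 1)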